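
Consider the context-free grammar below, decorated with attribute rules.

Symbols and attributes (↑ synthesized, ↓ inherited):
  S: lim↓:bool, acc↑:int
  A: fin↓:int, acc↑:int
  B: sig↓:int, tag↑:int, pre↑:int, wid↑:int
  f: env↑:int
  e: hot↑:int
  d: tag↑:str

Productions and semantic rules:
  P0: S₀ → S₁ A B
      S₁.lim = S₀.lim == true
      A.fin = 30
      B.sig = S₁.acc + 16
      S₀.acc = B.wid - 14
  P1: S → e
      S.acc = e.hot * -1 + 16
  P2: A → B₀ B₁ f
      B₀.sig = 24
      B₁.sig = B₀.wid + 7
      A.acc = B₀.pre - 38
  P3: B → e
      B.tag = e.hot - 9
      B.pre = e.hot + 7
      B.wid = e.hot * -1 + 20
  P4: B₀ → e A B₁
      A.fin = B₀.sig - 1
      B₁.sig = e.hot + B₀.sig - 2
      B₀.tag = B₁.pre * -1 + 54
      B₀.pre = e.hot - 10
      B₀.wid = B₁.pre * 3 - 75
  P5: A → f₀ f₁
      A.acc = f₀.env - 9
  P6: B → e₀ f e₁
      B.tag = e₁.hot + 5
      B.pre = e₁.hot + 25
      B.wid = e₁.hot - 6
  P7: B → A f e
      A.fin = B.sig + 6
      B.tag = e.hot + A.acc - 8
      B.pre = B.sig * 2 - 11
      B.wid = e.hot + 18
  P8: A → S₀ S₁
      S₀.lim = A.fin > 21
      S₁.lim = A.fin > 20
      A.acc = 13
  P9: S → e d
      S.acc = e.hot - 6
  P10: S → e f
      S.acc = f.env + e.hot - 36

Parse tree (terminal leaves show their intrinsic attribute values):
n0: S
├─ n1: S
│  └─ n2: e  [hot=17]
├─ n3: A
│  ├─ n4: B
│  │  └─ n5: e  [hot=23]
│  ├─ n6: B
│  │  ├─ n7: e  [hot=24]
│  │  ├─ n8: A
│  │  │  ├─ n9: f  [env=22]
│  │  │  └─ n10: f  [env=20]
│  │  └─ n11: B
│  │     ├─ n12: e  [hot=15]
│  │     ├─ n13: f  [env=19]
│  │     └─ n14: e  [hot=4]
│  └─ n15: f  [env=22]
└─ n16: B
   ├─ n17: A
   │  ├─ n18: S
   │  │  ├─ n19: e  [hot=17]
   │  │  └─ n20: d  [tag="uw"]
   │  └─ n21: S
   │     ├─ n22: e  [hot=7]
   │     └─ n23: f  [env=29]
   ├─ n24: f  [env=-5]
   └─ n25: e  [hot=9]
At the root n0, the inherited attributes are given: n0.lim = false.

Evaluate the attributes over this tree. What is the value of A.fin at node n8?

1. n0.lim = false  [given at root]
2. n1.lim = false  [S₀.lim == true]
3. n2.hot = 17  [terminal]
4. n1.acc = -1  [e.hot * -1 + 16]
5. n3.fin = 30  [30]
6. n4.sig = 24  [24]
7. n5.hot = 23  [terminal]
8. n4.tag = 14  [e.hot - 9]
9. n4.pre = 30  [e.hot + 7]
10. n4.wid = -3  [e.hot * -1 + 20]
11. n6.sig = 4  [B₀.wid + 7]
12. n7.hot = 24  [terminal]
13. n8.fin = 3  [B₀.sig - 1]
14. n9.env = 22  [terminal]
15. n10.env = 20  [terminal]
16. n8.acc = 13  [f₀.env - 9]
17. n11.sig = 26  [e.hot + B₀.sig - 2]
18. n12.hot = 15  [terminal]
19. n13.env = 19  [terminal]
20. n14.hot = 4  [terminal]
21. n11.tag = 9  [e₁.hot + 5]
22. n11.pre = 29  [e₁.hot + 25]
23. n11.wid = -2  [e₁.hot - 6]
24. n6.tag = 25  [B₁.pre * -1 + 54]
25. n6.pre = 14  [e.hot - 10]
26. n6.wid = 12  [B₁.pre * 3 - 75]
27. n15.env = 22  [terminal]
28. n3.acc = -8  [B₀.pre - 38]
29. n16.sig = 15  [S₁.acc + 16]
30. n17.fin = 21  [B.sig + 6]
31. n18.lim = false  [A.fin > 21]
32. n19.hot = 17  [terminal]
33. n20.tag = "uw"  [terminal]
34. n18.acc = 11  [e.hot - 6]
35. n21.lim = true  [A.fin > 20]
36. n22.hot = 7  [terminal]
37. n23.env = 29  [terminal]
38. n21.acc = 0  [f.env + e.hot - 36]
39. n17.acc = 13  [13]
40. n24.env = -5  [terminal]
41. n25.hot = 9  [terminal]
42. n16.tag = 14  [e.hot + A.acc - 8]
43. n16.pre = 19  [B.sig * 2 - 11]
44. n16.wid = 27  [e.hot + 18]
45. n0.acc = 13  [B.wid - 14]

3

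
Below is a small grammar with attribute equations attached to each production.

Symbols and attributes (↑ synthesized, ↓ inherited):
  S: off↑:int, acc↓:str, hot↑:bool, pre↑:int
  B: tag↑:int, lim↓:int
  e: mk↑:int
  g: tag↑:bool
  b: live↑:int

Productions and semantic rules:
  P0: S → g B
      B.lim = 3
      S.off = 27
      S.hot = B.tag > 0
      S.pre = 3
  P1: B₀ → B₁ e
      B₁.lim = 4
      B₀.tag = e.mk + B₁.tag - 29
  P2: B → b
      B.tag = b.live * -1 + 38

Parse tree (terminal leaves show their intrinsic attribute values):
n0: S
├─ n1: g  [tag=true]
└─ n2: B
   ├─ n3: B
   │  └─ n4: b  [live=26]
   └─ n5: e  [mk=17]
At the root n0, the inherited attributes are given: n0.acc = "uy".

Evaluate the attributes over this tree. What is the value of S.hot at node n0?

false

1. n0.acc = "uy"  [given at root]
2. n1.tag = true  [terminal]
3. n2.lim = 3  [3]
4. n3.lim = 4  [4]
5. n4.live = 26  [terminal]
6. n3.tag = 12  [b.live * -1 + 38]
7. n5.mk = 17  [terminal]
8. n2.tag = 0  [e.mk + B₁.tag - 29]
9. n0.off = 27  [27]
10. n0.hot = false  [B.tag > 0]
11. n0.pre = 3  [3]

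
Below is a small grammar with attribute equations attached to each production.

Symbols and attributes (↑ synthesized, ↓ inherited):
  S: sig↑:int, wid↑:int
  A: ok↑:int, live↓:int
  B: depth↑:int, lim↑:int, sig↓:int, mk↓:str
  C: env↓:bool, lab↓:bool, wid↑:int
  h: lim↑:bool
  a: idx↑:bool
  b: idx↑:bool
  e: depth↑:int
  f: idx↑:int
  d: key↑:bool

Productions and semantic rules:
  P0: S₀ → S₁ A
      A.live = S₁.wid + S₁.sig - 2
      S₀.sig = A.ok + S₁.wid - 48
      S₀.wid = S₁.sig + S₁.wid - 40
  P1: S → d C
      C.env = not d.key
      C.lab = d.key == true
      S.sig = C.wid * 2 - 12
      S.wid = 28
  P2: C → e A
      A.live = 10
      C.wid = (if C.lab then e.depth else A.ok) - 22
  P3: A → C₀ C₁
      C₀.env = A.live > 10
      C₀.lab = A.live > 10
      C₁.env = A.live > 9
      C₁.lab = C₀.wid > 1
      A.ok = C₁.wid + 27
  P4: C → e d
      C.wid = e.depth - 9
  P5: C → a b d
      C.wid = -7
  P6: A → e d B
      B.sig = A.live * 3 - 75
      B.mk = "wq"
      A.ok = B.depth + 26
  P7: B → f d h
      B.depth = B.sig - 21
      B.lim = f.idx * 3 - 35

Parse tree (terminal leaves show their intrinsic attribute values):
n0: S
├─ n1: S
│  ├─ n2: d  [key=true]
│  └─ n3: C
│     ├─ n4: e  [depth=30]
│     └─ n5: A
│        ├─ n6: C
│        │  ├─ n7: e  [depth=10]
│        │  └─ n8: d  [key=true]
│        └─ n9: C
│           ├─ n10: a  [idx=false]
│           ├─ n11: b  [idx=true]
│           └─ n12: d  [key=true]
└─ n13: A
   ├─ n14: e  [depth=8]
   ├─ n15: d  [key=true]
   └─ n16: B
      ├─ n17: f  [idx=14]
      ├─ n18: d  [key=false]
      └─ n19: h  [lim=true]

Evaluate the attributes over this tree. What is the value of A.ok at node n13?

1. n2.key = true  [terminal]
2. n3.env = false  [not d.key]
3. n3.lab = true  [d.key == true]
4. n4.depth = 30  [terminal]
5. n5.live = 10  [10]
6. n6.env = false  [A.live > 10]
7. n6.lab = false  [A.live > 10]
8. n7.depth = 10  [terminal]
9. n8.key = true  [terminal]
10. n6.wid = 1  [e.depth - 9]
11. n9.env = true  [A.live > 9]
12. n9.lab = false  [C₀.wid > 1]
13. n10.idx = false  [terminal]
14. n11.idx = true  [terminal]
15. n12.key = true  [terminal]
16. n9.wid = -7  [-7]
17. n5.ok = 20  [C₁.wid + 27]
18. n3.wid = 8  [(if C.lab then e.depth else A.ok) - 22]
19. n1.sig = 4  [C.wid * 2 - 12]
20. n1.wid = 28  [28]
21. n13.live = 30  [S₁.wid + S₁.sig - 2]
22. n14.depth = 8  [terminal]
23. n15.key = true  [terminal]
24. n16.sig = 15  [A.live * 3 - 75]
25. n16.mk = "wq"  ["wq"]
26. n17.idx = 14  [terminal]
27. n18.key = false  [terminal]
28. n19.lim = true  [terminal]
29. n16.depth = -6  [B.sig - 21]
30. n16.lim = 7  [f.idx * 3 - 35]
31. n13.ok = 20  [B.depth + 26]
32. n0.sig = 0  [A.ok + S₁.wid - 48]
33. n0.wid = -8  [S₁.sig + S₁.wid - 40]

20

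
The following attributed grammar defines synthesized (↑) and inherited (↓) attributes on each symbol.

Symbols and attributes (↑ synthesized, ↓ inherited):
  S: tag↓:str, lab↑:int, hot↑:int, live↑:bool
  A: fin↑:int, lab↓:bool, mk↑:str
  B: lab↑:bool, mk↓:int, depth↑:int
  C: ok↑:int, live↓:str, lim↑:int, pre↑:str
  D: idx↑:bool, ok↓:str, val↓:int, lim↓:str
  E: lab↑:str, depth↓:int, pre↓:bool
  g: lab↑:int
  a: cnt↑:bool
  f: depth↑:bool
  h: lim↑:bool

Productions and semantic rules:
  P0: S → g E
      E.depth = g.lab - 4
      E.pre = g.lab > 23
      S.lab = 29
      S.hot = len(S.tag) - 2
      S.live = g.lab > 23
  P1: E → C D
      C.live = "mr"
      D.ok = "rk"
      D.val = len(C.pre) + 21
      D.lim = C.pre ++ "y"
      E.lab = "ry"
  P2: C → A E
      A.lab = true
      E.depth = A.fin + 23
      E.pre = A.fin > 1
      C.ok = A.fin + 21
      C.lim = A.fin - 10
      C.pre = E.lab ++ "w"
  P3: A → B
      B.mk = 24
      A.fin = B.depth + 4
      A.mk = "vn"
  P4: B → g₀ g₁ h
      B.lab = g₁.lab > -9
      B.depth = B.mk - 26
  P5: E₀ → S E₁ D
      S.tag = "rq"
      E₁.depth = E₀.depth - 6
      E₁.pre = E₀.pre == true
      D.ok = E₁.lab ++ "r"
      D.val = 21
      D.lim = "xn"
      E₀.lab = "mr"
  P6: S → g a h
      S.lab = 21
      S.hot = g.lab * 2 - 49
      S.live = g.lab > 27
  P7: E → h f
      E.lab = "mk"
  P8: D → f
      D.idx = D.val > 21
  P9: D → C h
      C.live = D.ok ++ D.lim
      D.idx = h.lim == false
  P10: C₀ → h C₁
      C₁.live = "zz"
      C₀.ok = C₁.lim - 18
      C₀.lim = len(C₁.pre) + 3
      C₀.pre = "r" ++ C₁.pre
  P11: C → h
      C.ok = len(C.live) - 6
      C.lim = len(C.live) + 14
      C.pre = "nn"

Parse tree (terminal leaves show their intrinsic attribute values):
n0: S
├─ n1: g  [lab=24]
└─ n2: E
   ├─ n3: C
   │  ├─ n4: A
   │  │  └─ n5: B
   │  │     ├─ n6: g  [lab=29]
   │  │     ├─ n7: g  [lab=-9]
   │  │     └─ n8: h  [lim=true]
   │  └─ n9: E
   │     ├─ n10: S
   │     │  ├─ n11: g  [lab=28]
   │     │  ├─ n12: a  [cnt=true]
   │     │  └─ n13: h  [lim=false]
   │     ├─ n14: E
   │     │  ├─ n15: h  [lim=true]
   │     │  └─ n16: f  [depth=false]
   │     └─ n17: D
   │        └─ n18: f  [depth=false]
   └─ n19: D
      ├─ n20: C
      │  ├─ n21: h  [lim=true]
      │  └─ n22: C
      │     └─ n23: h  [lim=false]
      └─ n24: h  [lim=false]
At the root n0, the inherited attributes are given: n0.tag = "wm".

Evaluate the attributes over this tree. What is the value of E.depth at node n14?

1. n0.tag = "wm"  [given at root]
2. n1.lab = 24  [terminal]
3. n2.depth = 20  [g.lab - 4]
4. n2.pre = true  [g.lab > 23]
5. n3.live = "mr"  ["mr"]
6. n4.lab = true  [true]
7. n5.mk = 24  [24]
8. n6.lab = 29  [terminal]
9. n7.lab = -9  [terminal]
10. n8.lim = true  [terminal]
11. n5.lab = false  [g₁.lab > -9]
12. n5.depth = -2  [B.mk - 26]
13. n4.fin = 2  [B.depth + 4]
14. n4.mk = "vn"  ["vn"]
15. n9.depth = 25  [A.fin + 23]
16. n9.pre = true  [A.fin > 1]
17. n10.tag = "rq"  ["rq"]
18. n11.lab = 28  [terminal]
19. n12.cnt = true  [terminal]
20. n13.lim = false  [terminal]
21. n10.lab = 21  [21]
22. n10.hot = 7  [g.lab * 2 - 49]
23. n10.live = true  [g.lab > 27]
24. n14.depth = 19  [E₀.depth - 6]
25. n14.pre = true  [E₀.pre == true]
26. n15.lim = true  [terminal]
27. n16.depth = false  [terminal]
28. n14.lab = "mk"  ["mk"]
29. n17.ok = "mkr"  [E₁.lab ++ "r"]
30. n17.val = 21  [21]
31. n17.lim = "xn"  ["xn"]
32. n18.depth = false  [terminal]
33. n17.idx = false  [D.val > 21]
34. n9.lab = "mr"  ["mr"]
35. n3.ok = 23  [A.fin + 21]
36. n3.lim = -8  [A.fin - 10]
37. n3.pre = "mrw"  [E.lab ++ "w"]
38. n19.ok = "rk"  ["rk"]
39. n19.val = 24  [len(C.pre) + 21]
40. n19.lim = "mrwy"  [C.pre ++ "y"]
41. n20.live = "rkmrwy"  [D.ok ++ D.lim]
42. n21.lim = true  [terminal]
43. n22.live = "zz"  ["zz"]
44. n23.lim = false  [terminal]
45. n22.ok = -4  [len(C.live) - 6]
46. n22.lim = 16  [len(C.live) + 14]
47. n22.pre = "nn"  ["nn"]
48. n20.ok = -2  [C₁.lim - 18]
49. n20.lim = 5  [len(C₁.pre) + 3]
50. n20.pre = "rnn"  ["r" ++ C₁.pre]
51. n24.lim = false  [terminal]
52. n19.idx = true  [h.lim == false]
53. n2.lab = "ry"  ["ry"]
54. n0.lab = 29  [29]
55. n0.hot = 0  [len(S.tag) - 2]
56. n0.live = true  [g.lab > 23]

19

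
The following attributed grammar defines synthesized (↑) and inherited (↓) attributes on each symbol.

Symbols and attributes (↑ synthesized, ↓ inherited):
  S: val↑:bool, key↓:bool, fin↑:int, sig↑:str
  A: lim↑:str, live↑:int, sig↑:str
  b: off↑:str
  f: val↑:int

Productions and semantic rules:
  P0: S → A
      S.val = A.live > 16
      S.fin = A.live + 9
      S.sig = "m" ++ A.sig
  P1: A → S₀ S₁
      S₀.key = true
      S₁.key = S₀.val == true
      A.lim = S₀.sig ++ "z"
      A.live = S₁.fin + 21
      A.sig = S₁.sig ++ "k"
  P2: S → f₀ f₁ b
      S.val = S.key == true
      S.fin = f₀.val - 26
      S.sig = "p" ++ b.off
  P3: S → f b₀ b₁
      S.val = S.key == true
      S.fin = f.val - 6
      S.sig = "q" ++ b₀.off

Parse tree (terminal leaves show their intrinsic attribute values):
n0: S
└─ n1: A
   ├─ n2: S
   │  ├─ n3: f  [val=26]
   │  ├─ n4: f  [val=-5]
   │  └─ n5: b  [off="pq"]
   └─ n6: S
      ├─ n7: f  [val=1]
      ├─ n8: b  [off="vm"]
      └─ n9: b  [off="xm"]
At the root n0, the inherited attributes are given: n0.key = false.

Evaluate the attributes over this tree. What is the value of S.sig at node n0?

1. n0.key = false  [given at root]
2. n2.key = true  [true]
3. n3.val = 26  [terminal]
4. n4.val = -5  [terminal]
5. n5.off = "pq"  [terminal]
6. n2.val = true  [S.key == true]
7. n2.fin = 0  [f₀.val - 26]
8. n2.sig = "ppq"  ["p" ++ b.off]
9. n6.key = true  [S₀.val == true]
10. n7.val = 1  [terminal]
11. n8.off = "vm"  [terminal]
12. n9.off = "xm"  [terminal]
13. n6.val = true  [S.key == true]
14. n6.fin = -5  [f.val - 6]
15. n6.sig = "qvm"  ["q" ++ b₀.off]
16. n1.lim = "ppqz"  [S₀.sig ++ "z"]
17. n1.live = 16  [S₁.fin + 21]
18. n1.sig = "qvmk"  [S₁.sig ++ "k"]
19. n0.val = false  [A.live > 16]
20. n0.fin = 25  [A.live + 9]
21. n0.sig = "mqvmk"  ["m" ++ A.sig]

"mqvmk"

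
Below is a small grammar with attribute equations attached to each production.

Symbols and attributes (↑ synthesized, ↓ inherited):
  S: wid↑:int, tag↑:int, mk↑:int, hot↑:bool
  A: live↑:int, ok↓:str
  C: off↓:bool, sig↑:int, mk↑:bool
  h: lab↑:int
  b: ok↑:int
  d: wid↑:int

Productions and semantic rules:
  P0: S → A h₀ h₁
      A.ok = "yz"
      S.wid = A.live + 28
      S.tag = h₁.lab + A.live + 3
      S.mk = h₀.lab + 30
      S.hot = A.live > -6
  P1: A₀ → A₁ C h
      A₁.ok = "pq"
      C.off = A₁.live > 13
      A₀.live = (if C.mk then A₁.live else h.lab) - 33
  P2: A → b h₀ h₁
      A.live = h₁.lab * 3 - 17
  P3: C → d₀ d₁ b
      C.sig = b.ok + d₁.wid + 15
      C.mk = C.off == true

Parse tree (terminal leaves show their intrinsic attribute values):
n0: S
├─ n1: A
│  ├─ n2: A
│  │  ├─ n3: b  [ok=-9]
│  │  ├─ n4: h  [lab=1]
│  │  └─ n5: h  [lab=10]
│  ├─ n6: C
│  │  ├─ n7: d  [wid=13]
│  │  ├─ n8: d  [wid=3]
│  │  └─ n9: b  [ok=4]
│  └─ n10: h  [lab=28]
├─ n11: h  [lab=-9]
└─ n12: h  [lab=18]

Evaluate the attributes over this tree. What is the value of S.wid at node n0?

23

1. n1.ok = "yz"  ["yz"]
2. n2.ok = "pq"  ["pq"]
3. n3.ok = -9  [terminal]
4. n4.lab = 1  [terminal]
5. n5.lab = 10  [terminal]
6. n2.live = 13  [h₁.lab * 3 - 17]
7. n6.off = false  [A₁.live > 13]
8. n7.wid = 13  [terminal]
9. n8.wid = 3  [terminal]
10. n9.ok = 4  [terminal]
11. n6.sig = 22  [b.ok + d₁.wid + 15]
12. n6.mk = false  [C.off == true]
13. n10.lab = 28  [terminal]
14. n1.live = -5  [(if C.mk then A₁.live else h.lab) - 33]
15. n11.lab = -9  [terminal]
16. n12.lab = 18  [terminal]
17. n0.wid = 23  [A.live + 28]
18. n0.tag = 16  [h₁.lab + A.live + 3]
19. n0.mk = 21  [h₀.lab + 30]
20. n0.hot = true  [A.live > -6]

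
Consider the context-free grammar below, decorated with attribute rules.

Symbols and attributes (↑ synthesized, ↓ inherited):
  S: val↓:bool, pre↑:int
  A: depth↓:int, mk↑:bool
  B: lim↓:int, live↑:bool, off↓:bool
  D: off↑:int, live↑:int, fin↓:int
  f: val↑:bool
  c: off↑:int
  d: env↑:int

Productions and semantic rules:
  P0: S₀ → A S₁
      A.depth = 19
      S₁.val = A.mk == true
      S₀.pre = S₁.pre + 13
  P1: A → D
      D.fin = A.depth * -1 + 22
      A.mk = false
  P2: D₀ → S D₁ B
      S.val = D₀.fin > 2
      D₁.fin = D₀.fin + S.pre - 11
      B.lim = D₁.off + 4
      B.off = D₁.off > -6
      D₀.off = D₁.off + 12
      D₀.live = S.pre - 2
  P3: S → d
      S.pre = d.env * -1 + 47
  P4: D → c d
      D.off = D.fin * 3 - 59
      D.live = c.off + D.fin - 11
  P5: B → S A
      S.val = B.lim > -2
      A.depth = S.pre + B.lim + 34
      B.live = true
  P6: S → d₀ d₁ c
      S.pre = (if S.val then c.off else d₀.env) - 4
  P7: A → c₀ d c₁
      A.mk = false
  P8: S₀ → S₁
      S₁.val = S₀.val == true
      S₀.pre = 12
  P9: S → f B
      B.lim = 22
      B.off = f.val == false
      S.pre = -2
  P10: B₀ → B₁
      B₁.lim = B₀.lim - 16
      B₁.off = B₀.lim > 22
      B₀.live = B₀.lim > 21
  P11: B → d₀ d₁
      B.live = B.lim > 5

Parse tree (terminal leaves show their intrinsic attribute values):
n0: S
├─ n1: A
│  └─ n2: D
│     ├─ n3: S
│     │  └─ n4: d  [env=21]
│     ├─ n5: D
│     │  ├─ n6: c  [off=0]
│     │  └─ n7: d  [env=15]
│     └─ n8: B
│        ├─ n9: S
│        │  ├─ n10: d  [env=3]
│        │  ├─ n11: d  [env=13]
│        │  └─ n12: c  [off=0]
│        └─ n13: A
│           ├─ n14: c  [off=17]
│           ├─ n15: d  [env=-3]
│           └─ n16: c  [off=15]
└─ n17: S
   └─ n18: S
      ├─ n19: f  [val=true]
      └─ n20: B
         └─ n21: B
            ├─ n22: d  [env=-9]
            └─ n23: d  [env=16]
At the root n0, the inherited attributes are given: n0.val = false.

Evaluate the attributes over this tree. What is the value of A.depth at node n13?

1. n0.val = false  [given at root]
2. n1.depth = 19  [19]
3. n2.fin = 3  [A.depth * -1 + 22]
4. n3.val = true  [D₀.fin > 2]
5. n4.env = 21  [terminal]
6. n3.pre = 26  [d.env * -1 + 47]
7. n5.fin = 18  [D₀.fin + S.pre - 11]
8. n6.off = 0  [terminal]
9. n7.env = 15  [terminal]
10. n5.off = -5  [D.fin * 3 - 59]
11. n5.live = 7  [c.off + D.fin - 11]
12. n8.lim = -1  [D₁.off + 4]
13. n8.off = true  [D₁.off > -6]
14. n9.val = true  [B.lim > -2]
15. n10.env = 3  [terminal]
16. n11.env = 13  [terminal]
17. n12.off = 0  [terminal]
18. n9.pre = -4  [(if S.val then c.off else d₀.env) - 4]
19. n13.depth = 29  [S.pre + B.lim + 34]
20. n14.off = 17  [terminal]
21. n15.env = -3  [terminal]
22. n16.off = 15  [terminal]
23. n13.mk = false  [false]
24. n8.live = true  [true]
25. n2.off = 7  [D₁.off + 12]
26. n2.live = 24  [S.pre - 2]
27. n1.mk = false  [false]
28. n17.val = false  [A.mk == true]
29. n18.val = false  [S₀.val == true]
30. n19.val = true  [terminal]
31. n20.lim = 22  [22]
32. n20.off = false  [f.val == false]
33. n21.lim = 6  [B₀.lim - 16]
34. n21.off = false  [B₀.lim > 22]
35. n22.env = -9  [terminal]
36. n23.env = 16  [terminal]
37. n21.live = true  [B.lim > 5]
38. n20.live = true  [B₀.lim > 21]
39. n18.pre = -2  [-2]
40. n17.pre = 12  [12]
41. n0.pre = 25  [S₁.pre + 13]

29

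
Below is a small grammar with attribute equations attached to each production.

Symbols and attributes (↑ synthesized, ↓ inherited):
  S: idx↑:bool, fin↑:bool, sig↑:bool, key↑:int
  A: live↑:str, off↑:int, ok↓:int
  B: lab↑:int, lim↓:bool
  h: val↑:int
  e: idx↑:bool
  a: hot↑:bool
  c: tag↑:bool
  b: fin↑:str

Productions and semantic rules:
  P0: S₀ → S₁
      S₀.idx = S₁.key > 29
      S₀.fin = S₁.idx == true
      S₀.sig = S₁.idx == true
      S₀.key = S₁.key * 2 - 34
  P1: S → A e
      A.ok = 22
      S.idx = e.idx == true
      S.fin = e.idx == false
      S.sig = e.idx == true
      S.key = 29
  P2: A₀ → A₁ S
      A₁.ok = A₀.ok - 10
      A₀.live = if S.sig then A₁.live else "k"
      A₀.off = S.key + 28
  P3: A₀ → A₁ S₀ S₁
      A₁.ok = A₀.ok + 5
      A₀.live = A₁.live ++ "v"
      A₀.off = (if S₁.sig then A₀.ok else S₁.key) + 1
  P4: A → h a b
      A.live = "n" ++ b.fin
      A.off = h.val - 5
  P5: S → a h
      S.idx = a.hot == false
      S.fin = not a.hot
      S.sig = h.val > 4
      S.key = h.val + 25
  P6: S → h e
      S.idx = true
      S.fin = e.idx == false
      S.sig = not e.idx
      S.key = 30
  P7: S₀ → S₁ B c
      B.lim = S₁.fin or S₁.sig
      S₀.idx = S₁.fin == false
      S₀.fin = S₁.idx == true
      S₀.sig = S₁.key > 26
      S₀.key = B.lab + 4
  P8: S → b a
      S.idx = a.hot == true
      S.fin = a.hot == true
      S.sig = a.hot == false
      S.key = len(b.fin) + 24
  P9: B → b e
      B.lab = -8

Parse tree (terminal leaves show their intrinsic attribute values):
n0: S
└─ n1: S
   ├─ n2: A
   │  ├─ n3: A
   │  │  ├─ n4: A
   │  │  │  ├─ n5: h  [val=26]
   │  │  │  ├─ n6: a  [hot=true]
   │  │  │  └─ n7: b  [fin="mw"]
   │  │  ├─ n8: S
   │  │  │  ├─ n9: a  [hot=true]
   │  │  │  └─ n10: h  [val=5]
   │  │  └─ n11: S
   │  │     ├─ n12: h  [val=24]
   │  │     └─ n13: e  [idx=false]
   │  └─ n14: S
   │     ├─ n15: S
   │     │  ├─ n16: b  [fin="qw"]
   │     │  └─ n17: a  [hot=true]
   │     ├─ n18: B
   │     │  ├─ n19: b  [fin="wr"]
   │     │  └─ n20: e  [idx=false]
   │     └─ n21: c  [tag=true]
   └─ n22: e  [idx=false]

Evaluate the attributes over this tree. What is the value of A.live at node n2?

"k"

1. n2.ok = 22  [22]
2. n3.ok = 12  [A₀.ok - 10]
3. n4.ok = 17  [A₀.ok + 5]
4. n5.val = 26  [terminal]
5. n6.hot = true  [terminal]
6. n7.fin = "mw"  [terminal]
7. n4.live = "nmw"  ["n" ++ b.fin]
8. n4.off = 21  [h.val - 5]
9. n9.hot = true  [terminal]
10. n10.val = 5  [terminal]
11. n8.idx = false  [a.hot == false]
12. n8.fin = false  [not a.hot]
13. n8.sig = true  [h.val > 4]
14. n8.key = 30  [h.val + 25]
15. n12.val = 24  [terminal]
16. n13.idx = false  [terminal]
17. n11.idx = true  [true]
18. n11.fin = true  [e.idx == false]
19. n11.sig = true  [not e.idx]
20. n11.key = 30  [30]
21. n3.live = "nmwv"  [A₁.live ++ "v"]
22. n3.off = 13  [(if S₁.sig then A₀.ok else S₁.key) + 1]
23. n16.fin = "qw"  [terminal]
24. n17.hot = true  [terminal]
25. n15.idx = true  [a.hot == true]
26. n15.fin = true  [a.hot == true]
27. n15.sig = false  [a.hot == false]
28. n15.key = 26  [len(b.fin) + 24]
29. n18.lim = true  [S₁.fin or S₁.sig]
30. n19.fin = "wr"  [terminal]
31. n20.idx = false  [terminal]
32. n18.lab = -8  [-8]
33. n21.tag = true  [terminal]
34. n14.idx = false  [S₁.fin == false]
35. n14.fin = true  [S₁.idx == true]
36. n14.sig = false  [S₁.key > 26]
37. n14.key = -4  [B.lab + 4]
38. n2.live = "k"  [if S.sig then A₁.live else "k"]
39. n2.off = 24  [S.key + 28]
40. n22.idx = false  [terminal]
41. n1.idx = false  [e.idx == true]
42. n1.fin = true  [e.idx == false]
43. n1.sig = false  [e.idx == true]
44. n1.key = 29  [29]
45. n0.idx = false  [S₁.key > 29]
46. n0.fin = false  [S₁.idx == true]
47. n0.sig = false  [S₁.idx == true]
48. n0.key = 24  [S₁.key * 2 - 34]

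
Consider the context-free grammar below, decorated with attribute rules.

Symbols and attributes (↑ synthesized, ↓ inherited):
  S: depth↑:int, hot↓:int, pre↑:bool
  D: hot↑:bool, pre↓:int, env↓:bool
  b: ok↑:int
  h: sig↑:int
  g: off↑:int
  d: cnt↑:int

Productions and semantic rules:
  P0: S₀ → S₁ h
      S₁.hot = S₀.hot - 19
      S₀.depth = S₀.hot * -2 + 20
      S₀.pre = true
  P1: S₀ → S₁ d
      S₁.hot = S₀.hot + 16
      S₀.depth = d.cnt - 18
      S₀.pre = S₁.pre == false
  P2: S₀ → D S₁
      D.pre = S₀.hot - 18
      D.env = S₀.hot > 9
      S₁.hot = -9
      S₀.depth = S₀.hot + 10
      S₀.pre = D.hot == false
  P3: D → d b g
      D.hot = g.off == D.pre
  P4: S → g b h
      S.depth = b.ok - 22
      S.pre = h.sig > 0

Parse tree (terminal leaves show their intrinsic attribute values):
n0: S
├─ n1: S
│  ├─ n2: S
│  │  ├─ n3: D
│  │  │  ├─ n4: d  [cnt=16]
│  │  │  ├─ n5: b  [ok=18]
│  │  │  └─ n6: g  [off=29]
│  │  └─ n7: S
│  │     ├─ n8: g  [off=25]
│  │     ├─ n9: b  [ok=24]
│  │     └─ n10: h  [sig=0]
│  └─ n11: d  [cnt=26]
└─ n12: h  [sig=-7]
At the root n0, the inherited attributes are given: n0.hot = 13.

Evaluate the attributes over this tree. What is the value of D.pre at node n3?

1. n0.hot = 13  [given at root]
2. n1.hot = -6  [S₀.hot - 19]
3. n2.hot = 10  [S₀.hot + 16]
4. n3.pre = -8  [S₀.hot - 18]
5. n3.env = true  [S₀.hot > 9]
6. n4.cnt = 16  [terminal]
7. n5.ok = 18  [terminal]
8. n6.off = 29  [terminal]
9. n3.hot = false  [g.off == D.pre]
10. n7.hot = -9  [-9]
11. n8.off = 25  [terminal]
12. n9.ok = 24  [terminal]
13. n10.sig = 0  [terminal]
14. n7.depth = 2  [b.ok - 22]
15. n7.pre = false  [h.sig > 0]
16. n2.depth = 20  [S₀.hot + 10]
17. n2.pre = true  [D.hot == false]
18. n11.cnt = 26  [terminal]
19. n1.depth = 8  [d.cnt - 18]
20. n1.pre = false  [S₁.pre == false]
21. n12.sig = -7  [terminal]
22. n0.depth = -6  [S₀.hot * -2 + 20]
23. n0.pre = true  [true]

-8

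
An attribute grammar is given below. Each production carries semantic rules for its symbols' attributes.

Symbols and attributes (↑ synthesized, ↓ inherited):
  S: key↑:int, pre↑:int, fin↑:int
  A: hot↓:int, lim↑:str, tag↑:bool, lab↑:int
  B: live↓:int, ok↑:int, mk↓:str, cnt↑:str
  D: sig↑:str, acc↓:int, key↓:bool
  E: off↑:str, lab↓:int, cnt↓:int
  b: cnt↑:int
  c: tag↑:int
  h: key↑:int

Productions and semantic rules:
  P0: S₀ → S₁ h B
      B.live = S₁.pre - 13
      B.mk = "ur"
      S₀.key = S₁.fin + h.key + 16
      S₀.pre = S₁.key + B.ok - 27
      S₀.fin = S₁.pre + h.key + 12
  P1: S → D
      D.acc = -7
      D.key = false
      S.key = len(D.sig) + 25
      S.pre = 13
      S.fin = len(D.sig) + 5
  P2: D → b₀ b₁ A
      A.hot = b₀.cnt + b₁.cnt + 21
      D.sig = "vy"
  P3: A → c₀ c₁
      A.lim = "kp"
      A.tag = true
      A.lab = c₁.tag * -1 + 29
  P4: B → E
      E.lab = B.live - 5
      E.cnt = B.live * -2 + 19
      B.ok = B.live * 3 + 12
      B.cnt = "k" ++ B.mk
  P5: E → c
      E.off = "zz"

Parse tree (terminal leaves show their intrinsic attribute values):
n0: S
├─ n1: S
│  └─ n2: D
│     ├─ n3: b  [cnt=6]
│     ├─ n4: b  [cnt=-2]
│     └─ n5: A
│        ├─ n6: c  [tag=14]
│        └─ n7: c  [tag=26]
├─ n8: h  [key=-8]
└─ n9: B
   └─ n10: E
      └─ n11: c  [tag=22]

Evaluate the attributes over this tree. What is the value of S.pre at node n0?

1. n2.acc = -7  [-7]
2. n2.key = false  [false]
3. n3.cnt = 6  [terminal]
4. n4.cnt = -2  [terminal]
5. n5.hot = 25  [b₀.cnt + b₁.cnt + 21]
6. n6.tag = 14  [terminal]
7. n7.tag = 26  [terminal]
8. n5.lim = "kp"  ["kp"]
9. n5.tag = true  [true]
10. n5.lab = 3  [c₁.tag * -1 + 29]
11. n2.sig = "vy"  ["vy"]
12. n1.key = 27  [len(D.sig) + 25]
13. n1.pre = 13  [13]
14. n1.fin = 7  [len(D.sig) + 5]
15. n8.key = -8  [terminal]
16. n9.live = 0  [S₁.pre - 13]
17. n9.mk = "ur"  ["ur"]
18. n10.lab = -5  [B.live - 5]
19. n10.cnt = 19  [B.live * -2 + 19]
20. n11.tag = 22  [terminal]
21. n10.off = "zz"  ["zz"]
22. n9.ok = 12  [B.live * 3 + 12]
23. n9.cnt = "kur"  ["k" ++ B.mk]
24. n0.key = 15  [S₁.fin + h.key + 16]
25. n0.pre = 12  [S₁.key + B.ok - 27]
26. n0.fin = 17  [S₁.pre + h.key + 12]

12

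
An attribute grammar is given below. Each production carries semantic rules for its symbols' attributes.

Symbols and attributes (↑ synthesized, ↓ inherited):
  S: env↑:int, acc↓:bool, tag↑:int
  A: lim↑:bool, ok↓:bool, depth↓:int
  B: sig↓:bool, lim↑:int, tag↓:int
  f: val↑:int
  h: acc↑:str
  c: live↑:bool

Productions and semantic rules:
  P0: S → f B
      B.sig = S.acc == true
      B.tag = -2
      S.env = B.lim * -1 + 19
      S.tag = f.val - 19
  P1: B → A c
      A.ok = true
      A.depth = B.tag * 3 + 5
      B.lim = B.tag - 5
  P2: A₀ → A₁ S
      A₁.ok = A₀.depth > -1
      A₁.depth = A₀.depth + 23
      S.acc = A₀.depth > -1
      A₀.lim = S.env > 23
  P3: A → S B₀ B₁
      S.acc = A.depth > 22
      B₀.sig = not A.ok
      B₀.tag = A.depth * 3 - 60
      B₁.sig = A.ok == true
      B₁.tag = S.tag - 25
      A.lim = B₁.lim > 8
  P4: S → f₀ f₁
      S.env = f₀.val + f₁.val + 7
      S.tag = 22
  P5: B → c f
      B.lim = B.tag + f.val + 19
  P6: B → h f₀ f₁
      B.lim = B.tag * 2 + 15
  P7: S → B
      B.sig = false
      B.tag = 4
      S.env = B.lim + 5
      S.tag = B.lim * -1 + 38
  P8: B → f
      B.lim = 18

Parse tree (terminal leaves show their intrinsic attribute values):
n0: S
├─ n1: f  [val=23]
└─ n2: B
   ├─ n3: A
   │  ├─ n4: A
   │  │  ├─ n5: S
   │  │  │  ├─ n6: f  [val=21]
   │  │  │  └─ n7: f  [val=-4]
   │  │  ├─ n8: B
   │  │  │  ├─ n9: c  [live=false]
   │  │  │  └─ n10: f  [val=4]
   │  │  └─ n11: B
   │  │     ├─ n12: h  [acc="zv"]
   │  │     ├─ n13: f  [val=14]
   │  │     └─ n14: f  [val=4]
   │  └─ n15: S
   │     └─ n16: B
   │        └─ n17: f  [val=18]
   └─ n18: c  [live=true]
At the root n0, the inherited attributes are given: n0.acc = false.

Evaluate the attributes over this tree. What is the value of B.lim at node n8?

1. n0.acc = false  [given at root]
2. n1.val = 23  [terminal]
3. n2.sig = false  [S.acc == true]
4. n2.tag = -2  [-2]
5. n3.ok = true  [true]
6. n3.depth = -1  [B.tag * 3 + 5]
7. n4.ok = false  [A₀.depth > -1]
8. n4.depth = 22  [A₀.depth + 23]
9. n5.acc = false  [A.depth > 22]
10. n6.val = 21  [terminal]
11. n7.val = -4  [terminal]
12. n5.env = 24  [f₀.val + f₁.val + 7]
13. n5.tag = 22  [22]
14. n8.sig = true  [not A.ok]
15. n8.tag = 6  [A.depth * 3 - 60]
16. n9.live = false  [terminal]
17. n10.val = 4  [terminal]
18. n8.lim = 29  [B.tag + f.val + 19]
19. n11.sig = false  [A.ok == true]
20. n11.tag = -3  [S.tag - 25]
21. n12.acc = "zv"  [terminal]
22. n13.val = 14  [terminal]
23. n14.val = 4  [terminal]
24. n11.lim = 9  [B.tag * 2 + 15]
25. n4.lim = true  [B₁.lim > 8]
26. n15.acc = false  [A₀.depth > -1]
27. n16.sig = false  [false]
28. n16.tag = 4  [4]
29. n17.val = 18  [terminal]
30. n16.lim = 18  [18]
31. n15.env = 23  [B.lim + 5]
32. n15.tag = 20  [B.lim * -1 + 38]
33. n3.lim = false  [S.env > 23]
34. n18.live = true  [terminal]
35. n2.lim = -7  [B.tag - 5]
36. n0.env = 26  [B.lim * -1 + 19]
37. n0.tag = 4  [f.val - 19]

29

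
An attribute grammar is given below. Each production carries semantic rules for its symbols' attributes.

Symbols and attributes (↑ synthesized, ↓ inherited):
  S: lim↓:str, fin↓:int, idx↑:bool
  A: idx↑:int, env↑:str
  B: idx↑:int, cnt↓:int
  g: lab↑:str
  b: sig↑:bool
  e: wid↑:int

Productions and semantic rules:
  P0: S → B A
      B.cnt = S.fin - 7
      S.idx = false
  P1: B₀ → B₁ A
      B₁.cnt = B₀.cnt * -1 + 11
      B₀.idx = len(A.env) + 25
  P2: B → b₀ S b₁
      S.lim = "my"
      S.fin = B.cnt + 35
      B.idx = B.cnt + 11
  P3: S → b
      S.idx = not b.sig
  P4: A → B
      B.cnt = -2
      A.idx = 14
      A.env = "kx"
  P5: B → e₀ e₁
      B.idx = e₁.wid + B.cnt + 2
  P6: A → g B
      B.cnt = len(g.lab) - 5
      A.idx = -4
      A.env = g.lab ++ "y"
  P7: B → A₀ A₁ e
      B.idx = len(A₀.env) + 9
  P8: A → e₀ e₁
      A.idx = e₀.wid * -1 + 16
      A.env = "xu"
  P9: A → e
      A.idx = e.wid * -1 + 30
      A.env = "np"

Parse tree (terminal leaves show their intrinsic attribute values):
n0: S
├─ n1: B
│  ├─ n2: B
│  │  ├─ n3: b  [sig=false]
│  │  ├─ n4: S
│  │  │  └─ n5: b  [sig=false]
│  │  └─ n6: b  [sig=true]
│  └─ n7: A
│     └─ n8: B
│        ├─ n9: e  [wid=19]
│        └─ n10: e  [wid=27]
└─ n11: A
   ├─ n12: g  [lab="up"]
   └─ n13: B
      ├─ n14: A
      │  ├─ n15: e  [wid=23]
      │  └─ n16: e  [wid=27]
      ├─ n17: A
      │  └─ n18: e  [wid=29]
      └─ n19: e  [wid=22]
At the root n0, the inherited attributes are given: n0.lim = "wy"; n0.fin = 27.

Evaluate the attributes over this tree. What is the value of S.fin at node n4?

26

1. n0.lim = "wy"  [given at root]
2. n0.fin = 27  [given at root]
3. n1.cnt = 20  [S.fin - 7]
4. n2.cnt = -9  [B₀.cnt * -1 + 11]
5. n3.sig = false  [terminal]
6. n4.lim = "my"  ["my"]
7. n4.fin = 26  [B.cnt + 35]
8. n5.sig = false  [terminal]
9. n4.idx = true  [not b.sig]
10. n6.sig = true  [terminal]
11. n2.idx = 2  [B.cnt + 11]
12. n8.cnt = -2  [-2]
13. n9.wid = 19  [terminal]
14. n10.wid = 27  [terminal]
15. n8.idx = 27  [e₁.wid + B.cnt + 2]
16. n7.idx = 14  [14]
17. n7.env = "kx"  ["kx"]
18. n1.idx = 27  [len(A.env) + 25]
19. n12.lab = "up"  [terminal]
20. n13.cnt = -3  [len(g.lab) - 5]
21. n15.wid = 23  [terminal]
22. n16.wid = 27  [terminal]
23. n14.idx = -7  [e₀.wid * -1 + 16]
24. n14.env = "xu"  ["xu"]
25. n18.wid = 29  [terminal]
26. n17.idx = 1  [e.wid * -1 + 30]
27. n17.env = "np"  ["np"]
28. n19.wid = 22  [terminal]
29. n13.idx = 11  [len(A₀.env) + 9]
30. n11.idx = -4  [-4]
31. n11.env = "upy"  [g.lab ++ "y"]
32. n0.idx = false  [false]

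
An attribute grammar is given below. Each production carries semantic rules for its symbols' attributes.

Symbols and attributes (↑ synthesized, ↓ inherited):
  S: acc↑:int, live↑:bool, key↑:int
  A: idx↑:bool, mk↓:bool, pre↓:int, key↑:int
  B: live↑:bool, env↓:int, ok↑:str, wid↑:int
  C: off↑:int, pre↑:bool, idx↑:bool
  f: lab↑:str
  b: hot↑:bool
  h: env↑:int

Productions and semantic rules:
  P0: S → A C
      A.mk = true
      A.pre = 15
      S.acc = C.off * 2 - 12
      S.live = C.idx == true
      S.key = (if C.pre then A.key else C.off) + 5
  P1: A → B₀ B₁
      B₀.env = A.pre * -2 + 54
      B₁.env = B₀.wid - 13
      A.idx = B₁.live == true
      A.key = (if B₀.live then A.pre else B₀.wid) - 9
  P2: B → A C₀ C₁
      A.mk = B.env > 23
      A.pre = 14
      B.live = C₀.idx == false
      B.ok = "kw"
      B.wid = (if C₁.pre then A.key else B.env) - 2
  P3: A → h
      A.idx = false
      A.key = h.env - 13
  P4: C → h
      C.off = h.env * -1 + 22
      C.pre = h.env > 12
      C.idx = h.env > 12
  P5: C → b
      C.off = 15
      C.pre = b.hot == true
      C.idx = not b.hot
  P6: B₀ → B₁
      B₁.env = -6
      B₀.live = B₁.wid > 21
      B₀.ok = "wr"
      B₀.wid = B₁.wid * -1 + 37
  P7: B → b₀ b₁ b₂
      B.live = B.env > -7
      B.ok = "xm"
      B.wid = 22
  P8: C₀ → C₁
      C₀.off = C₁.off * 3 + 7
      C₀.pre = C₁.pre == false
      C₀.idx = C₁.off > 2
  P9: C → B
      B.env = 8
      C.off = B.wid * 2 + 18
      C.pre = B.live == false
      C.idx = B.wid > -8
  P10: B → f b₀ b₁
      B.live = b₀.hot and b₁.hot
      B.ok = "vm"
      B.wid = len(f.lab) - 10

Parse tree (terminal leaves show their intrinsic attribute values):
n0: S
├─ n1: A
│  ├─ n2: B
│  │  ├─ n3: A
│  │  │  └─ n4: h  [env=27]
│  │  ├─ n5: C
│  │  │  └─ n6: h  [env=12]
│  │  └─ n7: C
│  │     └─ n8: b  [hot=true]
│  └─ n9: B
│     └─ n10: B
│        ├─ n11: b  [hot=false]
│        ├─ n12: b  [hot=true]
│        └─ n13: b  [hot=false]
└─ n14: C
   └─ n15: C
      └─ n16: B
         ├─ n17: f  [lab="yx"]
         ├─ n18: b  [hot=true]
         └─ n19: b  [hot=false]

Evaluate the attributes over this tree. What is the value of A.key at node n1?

1. n1.mk = true  [true]
2. n1.pre = 15  [15]
3. n2.env = 24  [A.pre * -2 + 54]
4. n3.mk = true  [B.env > 23]
5. n3.pre = 14  [14]
6. n4.env = 27  [terminal]
7. n3.idx = false  [false]
8. n3.key = 14  [h.env - 13]
9. n6.env = 12  [terminal]
10. n5.off = 10  [h.env * -1 + 22]
11. n5.pre = false  [h.env > 12]
12. n5.idx = false  [h.env > 12]
13. n8.hot = true  [terminal]
14. n7.off = 15  [15]
15. n7.pre = true  [b.hot == true]
16. n7.idx = false  [not b.hot]
17. n2.live = true  [C₀.idx == false]
18. n2.ok = "kw"  ["kw"]
19. n2.wid = 12  [(if C₁.pre then A.key else B.env) - 2]
20. n9.env = -1  [B₀.wid - 13]
21. n10.env = -6  [-6]
22. n11.hot = false  [terminal]
23. n12.hot = true  [terminal]
24. n13.hot = false  [terminal]
25. n10.live = true  [B.env > -7]
26. n10.ok = "xm"  ["xm"]
27. n10.wid = 22  [22]
28. n9.live = true  [B₁.wid > 21]
29. n9.ok = "wr"  ["wr"]
30. n9.wid = 15  [B₁.wid * -1 + 37]
31. n1.idx = true  [B₁.live == true]
32. n1.key = 6  [(if B₀.live then A.pre else B₀.wid) - 9]
33. n16.env = 8  [8]
34. n17.lab = "yx"  [terminal]
35. n18.hot = true  [terminal]
36. n19.hot = false  [terminal]
37. n16.live = false  [b₀.hot and b₁.hot]
38. n16.ok = "vm"  ["vm"]
39. n16.wid = -8  [len(f.lab) - 10]
40. n15.off = 2  [B.wid * 2 + 18]
41. n15.pre = true  [B.live == false]
42. n15.idx = false  [B.wid > -8]
43. n14.off = 13  [C₁.off * 3 + 7]
44. n14.pre = false  [C₁.pre == false]
45. n14.idx = false  [C₁.off > 2]
46. n0.acc = 14  [C.off * 2 - 12]
47. n0.live = false  [C.idx == true]
48. n0.key = 18  [(if C.pre then A.key else C.off) + 5]

6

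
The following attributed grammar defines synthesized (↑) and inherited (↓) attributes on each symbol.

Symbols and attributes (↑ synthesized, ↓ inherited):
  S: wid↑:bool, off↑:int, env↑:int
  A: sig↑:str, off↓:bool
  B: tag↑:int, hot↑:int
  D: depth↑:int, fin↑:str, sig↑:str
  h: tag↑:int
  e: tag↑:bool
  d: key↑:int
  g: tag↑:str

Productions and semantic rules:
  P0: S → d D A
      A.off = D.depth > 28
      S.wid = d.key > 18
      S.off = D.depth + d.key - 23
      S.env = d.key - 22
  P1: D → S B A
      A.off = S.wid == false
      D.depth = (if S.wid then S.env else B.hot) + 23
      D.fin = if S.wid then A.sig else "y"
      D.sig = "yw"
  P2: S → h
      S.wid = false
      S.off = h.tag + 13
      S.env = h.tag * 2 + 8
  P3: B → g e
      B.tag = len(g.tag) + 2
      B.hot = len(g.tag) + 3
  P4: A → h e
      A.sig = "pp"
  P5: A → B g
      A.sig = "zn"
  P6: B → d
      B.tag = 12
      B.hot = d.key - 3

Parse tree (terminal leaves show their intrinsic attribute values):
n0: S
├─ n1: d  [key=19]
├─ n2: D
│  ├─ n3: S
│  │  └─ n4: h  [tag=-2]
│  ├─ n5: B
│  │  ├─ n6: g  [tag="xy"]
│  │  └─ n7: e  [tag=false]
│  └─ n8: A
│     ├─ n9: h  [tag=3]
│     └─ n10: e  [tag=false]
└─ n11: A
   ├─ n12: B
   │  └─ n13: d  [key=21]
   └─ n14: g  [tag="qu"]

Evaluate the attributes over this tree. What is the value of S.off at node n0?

24

1. n1.key = 19  [terminal]
2. n4.tag = -2  [terminal]
3. n3.wid = false  [false]
4. n3.off = 11  [h.tag + 13]
5. n3.env = 4  [h.tag * 2 + 8]
6. n6.tag = "xy"  [terminal]
7. n7.tag = false  [terminal]
8. n5.tag = 4  [len(g.tag) + 2]
9. n5.hot = 5  [len(g.tag) + 3]
10. n8.off = true  [S.wid == false]
11. n9.tag = 3  [terminal]
12. n10.tag = false  [terminal]
13. n8.sig = "pp"  ["pp"]
14. n2.depth = 28  [(if S.wid then S.env else B.hot) + 23]
15. n2.fin = "y"  [if S.wid then A.sig else "y"]
16. n2.sig = "yw"  ["yw"]
17. n11.off = false  [D.depth > 28]
18. n13.key = 21  [terminal]
19. n12.tag = 12  [12]
20. n12.hot = 18  [d.key - 3]
21. n14.tag = "qu"  [terminal]
22. n11.sig = "zn"  ["zn"]
23. n0.wid = true  [d.key > 18]
24. n0.off = 24  [D.depth + d.key - 23]
25. n0.env = -3  [d.key - 22]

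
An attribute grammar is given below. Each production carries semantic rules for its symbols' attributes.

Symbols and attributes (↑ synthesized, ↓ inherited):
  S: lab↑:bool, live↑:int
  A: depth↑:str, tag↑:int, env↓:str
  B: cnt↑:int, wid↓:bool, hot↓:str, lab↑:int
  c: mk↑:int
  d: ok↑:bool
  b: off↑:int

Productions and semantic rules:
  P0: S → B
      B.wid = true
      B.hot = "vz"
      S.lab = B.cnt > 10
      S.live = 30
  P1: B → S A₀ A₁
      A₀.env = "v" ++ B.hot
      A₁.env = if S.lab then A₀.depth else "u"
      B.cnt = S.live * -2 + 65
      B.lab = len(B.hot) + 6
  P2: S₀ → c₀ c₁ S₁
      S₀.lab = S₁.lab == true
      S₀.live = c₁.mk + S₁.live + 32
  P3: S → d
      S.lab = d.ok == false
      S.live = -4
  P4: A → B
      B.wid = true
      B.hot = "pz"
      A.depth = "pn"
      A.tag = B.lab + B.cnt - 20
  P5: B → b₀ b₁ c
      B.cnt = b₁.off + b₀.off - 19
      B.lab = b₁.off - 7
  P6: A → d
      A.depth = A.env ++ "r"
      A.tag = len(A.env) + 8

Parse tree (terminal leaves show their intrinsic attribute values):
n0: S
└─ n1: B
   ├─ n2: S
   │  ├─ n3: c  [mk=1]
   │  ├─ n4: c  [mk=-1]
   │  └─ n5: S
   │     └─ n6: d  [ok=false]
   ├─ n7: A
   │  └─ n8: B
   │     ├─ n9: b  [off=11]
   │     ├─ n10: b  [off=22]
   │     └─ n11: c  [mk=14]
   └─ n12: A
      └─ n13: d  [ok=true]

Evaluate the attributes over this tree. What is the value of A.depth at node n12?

"pnr"

1. n1.wid = true  [true]
2. n1.hot = "vz"  ["vz"]
3. n3.mk = 1  [terminal]
4. n4.mk = -1  [terminal]
5. n6.ok = false  [terminal]
6. n5.lab = true  [d.ok == false]
7. n5.live = -4  [-4]
8. n2.lab = true  [S₁.lab == true]
9. n2.live = 27  [c₁.mk + S₁.live + 32]
10. n7.env = "vvz"  ["v" ++ B.hot]
11. n8.wid = true  [true]
12. n8.hot = "pz"  ["pz"]
13. n9.off = 11  [terminal]
14. n10.off = 22  [terminal]
15. n11.mk = 14  [terminal]
16. n8.cnt = 14  [b₁.off + b₀.off - 19]
17. n8.lab = 15  [b₁.off - 7]
18. n7.depth = "pn"  ["pn"]
19. n7.tag = 9  [B.lab + B.cnt - 20]
20. n12.env = "pn"  [if S.lab then A₀.depth else "u"]
21. n13.ok = true  [terminal]
22. n12.depth = "pnr"  [A.env ++ "r"]
23. n12.tag = 10  [len(A.env) + 8]
24. n1.cnt = 11  [S.live * -2 + 65]
25. n1.lab = 8  [len(B.hot) + 6]
26. n0.lab = true  [B.cnt > 10]
27. n0.live = 30  [30]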